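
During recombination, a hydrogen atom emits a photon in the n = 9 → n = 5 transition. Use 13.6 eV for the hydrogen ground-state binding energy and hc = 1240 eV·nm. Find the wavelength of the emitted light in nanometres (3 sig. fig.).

3300 nm

ΔE = 13.60 × (1/5² − 1/9²) = 13.60 × 0.02765 = 0.3761 eV.
λ = hc/ΔE = 1240 / 0.3761 = 3300 nm.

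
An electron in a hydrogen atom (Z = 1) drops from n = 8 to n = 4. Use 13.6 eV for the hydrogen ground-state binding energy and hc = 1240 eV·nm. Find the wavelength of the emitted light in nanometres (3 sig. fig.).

ΔE = 13.60 × (1/4² − 1/8²) = 13.60 × 0.04688 = 0.6375 eV.
λ = hc/ΔE = 1240 / 0.6375 = 1950 nm.
This line belongs to the Brackett series.

1950 nm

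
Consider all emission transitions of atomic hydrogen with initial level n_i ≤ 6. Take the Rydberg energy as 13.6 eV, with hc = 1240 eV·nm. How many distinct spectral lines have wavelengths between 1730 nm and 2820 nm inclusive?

Enumerate all n_i → n_f pairs with 1 ≤ n_f < n_i ≤ 6 and compute λ = 1240 / [13.6·1·(1/n_f² − 1/n_i²)].
Lines falling in [1730, 2820] nm: 4→3 (1876 nm), 6→4 (2626 nm).

2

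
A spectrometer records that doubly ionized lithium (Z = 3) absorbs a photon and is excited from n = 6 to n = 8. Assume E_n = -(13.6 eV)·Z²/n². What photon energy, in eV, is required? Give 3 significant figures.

The Bohr energies scale as Z², so for Z = 3: E_n = −122.4/n² eV.
E_8 = −122.4/64 = −1.913 eV and E_6 = −122.4/36 = −3.400 eV.
The photon energy is |E_8 − E_6| = 1.49 eV.

1.49 eV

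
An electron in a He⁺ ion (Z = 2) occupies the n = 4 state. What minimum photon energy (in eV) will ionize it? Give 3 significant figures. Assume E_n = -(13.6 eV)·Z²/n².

E_n = −13.6 Z²/n² = −54.40/n² eV for Z = 2.
E_4 = −54.40/16 = −3.40 eV, so ionization (to E = 0) requires 3.40 eV.

3.40 eV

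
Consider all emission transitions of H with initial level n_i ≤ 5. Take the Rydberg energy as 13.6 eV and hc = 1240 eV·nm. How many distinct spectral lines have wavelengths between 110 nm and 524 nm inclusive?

3

Enumerate all n_i → n_f pairs with 1 ≤ n_f < n_i ≤ 5 and compute λ = 1240 / [13.6·1·(1/n_f² − 1/n_i²)].
Lines falling in [110, 524] nm: 2→1 (121.6 nm), 5→2 (434.2 nm), 4→2 (486.3 nm).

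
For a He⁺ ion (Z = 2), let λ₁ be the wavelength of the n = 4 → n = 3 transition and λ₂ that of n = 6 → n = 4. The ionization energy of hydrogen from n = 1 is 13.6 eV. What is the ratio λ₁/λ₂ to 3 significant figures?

λ ∝ 1/ΔE ∝ 1/(1/n_f² − 1/n_i²), and the Z² and hc factors cancel in the ratio.
λ₁/λ₂ = (1/4² − 1/6²)/(1/3² − 1/4²) = 0.03472/0.04861 = 0.714.

0.714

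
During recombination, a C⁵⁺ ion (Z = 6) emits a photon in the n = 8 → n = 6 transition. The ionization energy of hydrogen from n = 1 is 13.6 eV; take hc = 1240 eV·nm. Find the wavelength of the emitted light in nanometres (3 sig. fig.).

208 nm

For Z = 6 the level energies scale as Z², so the effective Rydberg energy is 13.6 × 36 = 489.6 eV.
ΔE = 489.6 × (1/6² − 1/8²) = 489.6 × 0.01215 = 5.950 eV.
λ = hc/ΔE = 1240 / 5.950 = 208 nm.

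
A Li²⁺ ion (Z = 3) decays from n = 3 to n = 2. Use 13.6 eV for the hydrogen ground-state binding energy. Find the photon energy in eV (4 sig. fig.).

The Bohr energies scale as Z², so for Z = 3: E_n = −122.4/n² eV.
E_3 = −122.4/9 = −13.60 eV and E_2 = −122.4/4 = −30.60 eV.
The photon energy is |E_3 − E_2| = 17.00 eV.

17.00 eV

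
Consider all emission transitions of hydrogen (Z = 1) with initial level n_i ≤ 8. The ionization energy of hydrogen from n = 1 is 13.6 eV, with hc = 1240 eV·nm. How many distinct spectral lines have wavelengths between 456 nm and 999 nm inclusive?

3

Enumerate all n_i → n_f pairs with 1 ≤ n_f < n_i ≤ 8 and compute λ = 1240 / [13.6·1·(1/n_f² − 1/n_i²)].
Lines falling in [456, 999] nm: 4→2 (486.3 nm), 3→2 (656.5 nm), 8→3 (954.9 nm).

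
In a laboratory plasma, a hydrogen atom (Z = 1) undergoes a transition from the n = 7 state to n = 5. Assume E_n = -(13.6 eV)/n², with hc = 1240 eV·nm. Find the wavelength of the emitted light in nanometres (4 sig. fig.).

ΔE = 13.60 × (1/5² − 1/7²) = 13.60 × 0.01959 = 0.2664 eV.
λ = hc/ΔE = 1240 / 0.2664 = 4654 nm.

4654 nm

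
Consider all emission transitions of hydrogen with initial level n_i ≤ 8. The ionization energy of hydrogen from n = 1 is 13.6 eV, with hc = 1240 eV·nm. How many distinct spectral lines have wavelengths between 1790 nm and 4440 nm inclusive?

Enumerate all n_i → n_f pairs with 1 ≤ n_f < n_i ≤ 8 and compute λ = 1240 / [13.6·1·(1/n_f² − 1/n_i²)].
Lines falling in [1790, 4440] nm: 4→3 (1876 nm), 8→4 (1945 nm), 7→4 (2166 nm), 6→4 (2626 nm), 8→5 (3741 nm), 5→4 (4052 nm).

6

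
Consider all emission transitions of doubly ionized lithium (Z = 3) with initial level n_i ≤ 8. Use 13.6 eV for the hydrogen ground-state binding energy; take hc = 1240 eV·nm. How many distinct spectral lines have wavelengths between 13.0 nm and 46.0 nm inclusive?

4

Enumerate all n_i → n_f pairs with 1 ≤ n_f < n_i ≤ 8 and compute λ = 1240 / [13.6·9·(1/n_f² − 1/n_i²)].
Lines falling in [13.0, 46.0] nm: 2→1 (13.51 nm), 8→2 (43.22 nm), 7→2 (44.12 nm), 6→2 (45.59 nm).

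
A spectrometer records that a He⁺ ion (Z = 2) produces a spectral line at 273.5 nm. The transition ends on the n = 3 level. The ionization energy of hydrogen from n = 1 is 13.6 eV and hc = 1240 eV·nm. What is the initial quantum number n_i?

The photon energy is ΔE = hc/λ = 1240 / 273.5 = 4.534 eV.
With Z = 2, ΔE = 54.40 × (1/n_f² − 1/n_i²), so 1/n_f² − 1/n_i² = 0.08334.
With n_f = 3: 1/n_i² = 1/9 − 0.08334 = 0.02777, so n_i ≈ 6.00.

n_i = 6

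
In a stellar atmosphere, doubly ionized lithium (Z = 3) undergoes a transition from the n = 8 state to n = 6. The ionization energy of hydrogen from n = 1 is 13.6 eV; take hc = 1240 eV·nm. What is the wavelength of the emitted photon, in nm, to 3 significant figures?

834 nm

For Z = 3 the level energies scale as Z², so the effective Rydberg energy is 13.6 × 9 = 122.4 eV.
ΔE = 122.4 × (1/6² − 1/8²) = 122.4 × 0.01215 = 1.488 eV.
λ = hc/ΔE = 1240 / 1.488 = 834 nm.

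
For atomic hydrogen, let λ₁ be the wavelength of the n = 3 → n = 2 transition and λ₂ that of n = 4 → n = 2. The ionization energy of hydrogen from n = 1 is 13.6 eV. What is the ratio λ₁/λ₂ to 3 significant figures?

λ ∝ 1/ΔE ∝ 1/(1/n_f² − 1/n_i²), and the Z² and hc factors cancel in the ratio.
λ₁/λ₂ = (1/2² − 1/4²)/(1/2² − 1/3²) = 0.1875/0.1389 = 1.35.

1.35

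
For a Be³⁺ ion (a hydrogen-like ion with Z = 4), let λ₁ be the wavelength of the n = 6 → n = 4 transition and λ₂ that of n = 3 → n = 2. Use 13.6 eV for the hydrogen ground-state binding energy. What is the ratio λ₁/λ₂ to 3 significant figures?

λ ∝ 1/ΔE ∝ 1/(1/n_f² − 1/n_i²), and the Z² and hc factors cancel in the ratio.
λ₁/λ₂ = (1/2² − 1/3²)/(1/4² − 1/6²) = 0.1389/0.03472 = 4.00.

4.00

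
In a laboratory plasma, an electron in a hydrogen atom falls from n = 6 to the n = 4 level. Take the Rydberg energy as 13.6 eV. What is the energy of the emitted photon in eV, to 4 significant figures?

E_6 = −13.60/36 = −0.3778 eV and E_4 = −13.60/16 = −0.8500 eV.
The photon energy is |E_6 − E_4| = 0.4722 eV.

0.4722 eV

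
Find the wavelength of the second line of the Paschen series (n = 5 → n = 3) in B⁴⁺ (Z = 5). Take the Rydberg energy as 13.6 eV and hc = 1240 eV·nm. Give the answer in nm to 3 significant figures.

The Paschen series terminates on n_f = 3; the second line has n_i = 3+2 = 5.
ΔE = 340.0 × (1/3² − 1/5²) = 24.18 eV.
λ = 1240 / 24.18 = 51.3 nm.

51.3 nm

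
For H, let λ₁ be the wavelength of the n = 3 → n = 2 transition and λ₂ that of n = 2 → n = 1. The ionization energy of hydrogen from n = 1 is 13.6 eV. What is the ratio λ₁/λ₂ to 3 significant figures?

λ ∝ 1/ΔE ∝ 1/(1/n_f² − 1/n_i²), and the Z² and hc factors cancel in the ratio.
λ₁/λ₂ = (1/1² − 1/2²)/(1/2² − 1/3²) = 0.7500/0.1389 = 5.40.

5.40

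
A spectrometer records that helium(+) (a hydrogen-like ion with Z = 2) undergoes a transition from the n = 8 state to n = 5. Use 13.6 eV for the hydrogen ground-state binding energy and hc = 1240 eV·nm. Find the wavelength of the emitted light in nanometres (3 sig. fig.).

935 nm

For Z = 2 the level energies scale as Z², so the effective Rydberg energy is 13.6 × 4 = 54.40 eV.
ΔE = 54.40 × (1/5² − 1/8²) = 54.40 × 0.02438 = 1.326 eV.
λ = hc/ΔE = 1240 / 1.326 = 935 nm.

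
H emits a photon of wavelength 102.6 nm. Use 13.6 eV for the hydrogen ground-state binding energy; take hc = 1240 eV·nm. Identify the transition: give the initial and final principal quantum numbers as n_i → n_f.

n_i = 3, n_f = 1

The photon energy is ΔE = hc/λ = 1240 / 102.6 = 12.09 eV.
With Z = 1, ΔE = 13.60 × (1/n_f² − 1/n_i²), so 1/n_f² − 1/n_i² = 0.8887.
Trying n_f = 1 gives 1/n_i² = 0.1113, i.e. n_i ≈ 3; this pair matches.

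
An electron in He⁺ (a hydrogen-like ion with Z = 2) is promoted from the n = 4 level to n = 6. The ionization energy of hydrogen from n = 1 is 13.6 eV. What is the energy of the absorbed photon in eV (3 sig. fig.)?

1.89 eV

The Bohr energies scale as Z², so for Z = 2: E_n = −54.40/n² eV.
E_6 = −54.40/36 = −1.511 eV and E_4 = −54.40/16 = −3.400 eV.
The photon energy is |E_6 − E_4| = 1.89 eV.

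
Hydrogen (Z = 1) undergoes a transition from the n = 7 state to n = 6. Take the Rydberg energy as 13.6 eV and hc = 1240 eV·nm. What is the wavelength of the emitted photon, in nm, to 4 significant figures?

ΔE = 13.60 × (1/6² − 1/7²) = 13.60 × 0.007370 = 0.1002 eV.
λ = hc/ΔE = 1240 / 0.1002 = 12370 nm.

12370 nm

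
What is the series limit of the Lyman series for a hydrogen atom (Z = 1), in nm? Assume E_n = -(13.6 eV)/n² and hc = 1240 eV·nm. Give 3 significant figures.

The Lyman series has lower level n_f = 1; the series limit corresponds to n_i → ∞.
ΔE_max = 13.6 × 1 / 1² = 13.60 eV.
λ_min = 1240 / 13.60 = 91.2 nm.

91.2 nm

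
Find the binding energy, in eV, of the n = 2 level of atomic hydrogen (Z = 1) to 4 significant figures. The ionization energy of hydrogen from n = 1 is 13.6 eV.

3.400 eV

E_2 = −13.60/4 = −3.400 eV, so ionization (to E = 0) requires 3.400 eV.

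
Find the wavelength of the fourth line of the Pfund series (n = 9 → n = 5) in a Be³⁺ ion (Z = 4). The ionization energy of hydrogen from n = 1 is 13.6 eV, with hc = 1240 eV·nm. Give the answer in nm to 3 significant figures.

The Pfund series terminates on n_f = 5; the fourth line has n_i = 5+4 = 9.
ΔE = 217.6 × (1/5² − 1/9²) = 6.018 eV.
λ = 1240 / 6.018 = 206 nm.

206 nm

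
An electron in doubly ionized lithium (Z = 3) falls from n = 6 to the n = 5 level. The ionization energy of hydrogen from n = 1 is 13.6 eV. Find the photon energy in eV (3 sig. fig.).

The Bohr energies scale as Z², so for Z = 3: E_n = −122.4/n² eV.
E_6 = −122.4/36 = −3.400 eV and E_5 = −122.4/25 = −4.896 eV.
The photon energy is |E_6 − E_5| = 1.50 eV.

1.50 eV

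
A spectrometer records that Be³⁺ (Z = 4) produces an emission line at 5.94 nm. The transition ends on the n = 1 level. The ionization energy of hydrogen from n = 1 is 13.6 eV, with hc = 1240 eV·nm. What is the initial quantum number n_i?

n_i = 5

The photon energy is ΔE = hc/λ = 1240 / 5.94 = 208.8 eV.
With Z = 4, ΔE = 217.6 × (1/n_f² − 1/n_i²), so 1/n_f² − 1/n_i² = 0.9593.
With n_f = 1: 1/n_i² = 1/1 − 0.9593 = 0.04065, so n_i ≈ 4.96.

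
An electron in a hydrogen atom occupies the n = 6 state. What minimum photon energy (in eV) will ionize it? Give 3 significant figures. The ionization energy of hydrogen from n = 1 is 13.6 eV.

0.378 eV

E_6 = −13.60/36 = −0.378 eV, so ionization (to E = 0) requires 0.378 eV.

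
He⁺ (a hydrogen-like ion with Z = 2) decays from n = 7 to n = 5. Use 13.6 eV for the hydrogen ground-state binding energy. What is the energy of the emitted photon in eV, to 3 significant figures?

1.07 eV

The Bohr energies scale as Z², so for Z = 2: E_n = −54.40/n² eV.
E_7 = −54.40/49 = −1.110 eV and E_5 = −54.40/25 = −2.176 eV.
The photon energy is |E_7 − E_5| = 1.07 eV.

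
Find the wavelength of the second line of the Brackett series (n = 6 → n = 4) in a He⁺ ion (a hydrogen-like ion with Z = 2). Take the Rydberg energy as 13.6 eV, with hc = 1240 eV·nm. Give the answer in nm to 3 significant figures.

656 nm

The Brackett series terminates on n_f = 4; the second line has n_i = 4+2 = 6.
ΔE = 54.40 × (1/4² − 1/6²) = 1.889 eV.
λ = 1240 / 1.889 = 656 nm.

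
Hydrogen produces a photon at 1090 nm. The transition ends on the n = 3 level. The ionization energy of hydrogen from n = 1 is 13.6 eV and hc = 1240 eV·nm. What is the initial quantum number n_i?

The photon energy is ΔE = hc/λ = 1240 / 1090 = 1.138 eV.
With Z = 1, ΔE = 13.60 × (1/n_f² − 1/n_i²), so 1/n_f² − 1/n_i² = 0.08365.
With n_f = 3: 1/n_i² = 1/9 − 0.08365 = 0.02746, so n_i ≈ 6.03.

n_i = 6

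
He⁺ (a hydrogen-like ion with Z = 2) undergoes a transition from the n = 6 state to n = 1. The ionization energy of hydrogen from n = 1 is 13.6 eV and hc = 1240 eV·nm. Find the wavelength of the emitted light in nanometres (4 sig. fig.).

23.45 nm

For Z = 2 the level energies scale as Z², so the effective Rydberg energy is 13.6 × 4 = 54.40 eV.
ΔE = 54.40 × (1/1² − 1/6²) = 54.40 × 0.9722 = 52.89 eV.
λ = hc/ΔE = 1240 / 52.89 = 23.45 nm.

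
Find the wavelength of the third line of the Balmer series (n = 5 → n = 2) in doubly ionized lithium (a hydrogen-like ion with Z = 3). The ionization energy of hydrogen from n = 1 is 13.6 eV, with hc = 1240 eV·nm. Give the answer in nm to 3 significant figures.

The Balmer series terminates on n_f = 2; the third line has n_i = 2+3 = 5.
ΔE = 122.4 × (1/2² − 1/5²) = 25.70 eV.
λ = 1240 / 25.70 = 48.2 nm.

48.2 nm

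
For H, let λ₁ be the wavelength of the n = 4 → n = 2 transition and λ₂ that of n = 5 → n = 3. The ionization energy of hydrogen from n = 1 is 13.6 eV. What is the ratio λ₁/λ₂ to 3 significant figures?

λ ∝ 1/ΔE ∝ 1/(1/n_f² − 1/n_i²), and the Z² and hc factors cancel in the ratio.
λ₁/λ₂ = (1/3² − 1/5²)/(1/2² − 1/4²) = 0.07111/0.1875 = 0.379.

0.379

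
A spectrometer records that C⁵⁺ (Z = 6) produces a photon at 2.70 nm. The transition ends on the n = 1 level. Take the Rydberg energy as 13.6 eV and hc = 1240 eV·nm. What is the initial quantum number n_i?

n_i = 4

The photon energy is ΔE = hc/λ = 1240 / 2.70 = 459.3 eV.
With Z = 6, ΔE = 489.6 × (1/n_f² − 1/n_i²), so 1/n_f² − 1/n_i² = 0.9380.
With n_f = 1: 1/n_i² = 1/1 − 0.9380 = 0.06197, so n_i ≈ 4.02.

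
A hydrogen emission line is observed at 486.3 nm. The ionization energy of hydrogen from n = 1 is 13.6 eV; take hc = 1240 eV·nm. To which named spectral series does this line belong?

Balmer

ΔE = 1240/486.3 = 2.550 eV.
This matches 13.6 × (1/2² − 1/4²), so n_f = 2: the Balmer series.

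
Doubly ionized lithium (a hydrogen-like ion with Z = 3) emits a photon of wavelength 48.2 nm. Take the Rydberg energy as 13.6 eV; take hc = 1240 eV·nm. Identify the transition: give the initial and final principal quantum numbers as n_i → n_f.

The photon energy is ΔE = hc/λ = 1240 / 48.2 = 25.73 eV.
With Z = 3, ΔE = 122.4 × (1/n_f² − 1/n_i²), so 1/n_f² − 1/n_i² = 0.2102.
Trying n_f = 2 gives 1/n_i² = 0.03982, i.e. n_i ≈ 5; this pair matches.

n_i = 5, n_f = 2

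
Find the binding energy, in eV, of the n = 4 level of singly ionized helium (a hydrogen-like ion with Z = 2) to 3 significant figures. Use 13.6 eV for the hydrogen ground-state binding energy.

E_n = −13.6 Z²/n² = −54.40/n² eV for Z = 2.
E_4 = −54.40/16 = −3.40 eV, so ionization (to E = 0) requires 3.40 eV.

3.40 eV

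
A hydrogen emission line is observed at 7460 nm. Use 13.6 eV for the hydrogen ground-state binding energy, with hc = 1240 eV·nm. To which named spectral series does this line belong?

Pfund

ΔE = 1240/7460 = 0.1662 eV.
This matches 13.6 × (1/5² − 1/6²), so n_f = 5: the Pfund series.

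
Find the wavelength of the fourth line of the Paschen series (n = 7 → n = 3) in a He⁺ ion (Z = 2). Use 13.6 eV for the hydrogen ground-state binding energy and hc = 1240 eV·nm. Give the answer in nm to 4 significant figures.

251.3 nm

The Paschen series terminates on n_f = 3; the fourth line has n_i = 3+4 = 7.
ΔE = 54.40 × (1/3² − 1/7²) = 4.934 eV.
λ = 1240 / 4.934 = 251.3 nm.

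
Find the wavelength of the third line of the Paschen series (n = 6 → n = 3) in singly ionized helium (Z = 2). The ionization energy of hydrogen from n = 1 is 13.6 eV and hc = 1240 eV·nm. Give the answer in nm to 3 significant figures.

The Paschen series terminates on n_f = 3; the third line has n_i = 3+3 = 6.
ΔE = 54.40 × (1/3² − 1/6²) = 4.533 eV.
λ = 1240 / 4.533 = 274 nm.

274 nm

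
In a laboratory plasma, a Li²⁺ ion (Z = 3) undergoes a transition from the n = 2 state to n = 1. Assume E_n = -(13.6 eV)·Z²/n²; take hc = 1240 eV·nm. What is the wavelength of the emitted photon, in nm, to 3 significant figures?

13.5 nm

For Z = 3 the level energies scale as Z², so the effective Rydberg energy is 13.6 × 9 = 122.4 eV.
ΔE = 122.4 × (1/1² − 1/2²) = 122.4 × 0.7500 = 91.80 eV.
λ = hc/ΔE = 1240 / 91.80 = 13.5 nm.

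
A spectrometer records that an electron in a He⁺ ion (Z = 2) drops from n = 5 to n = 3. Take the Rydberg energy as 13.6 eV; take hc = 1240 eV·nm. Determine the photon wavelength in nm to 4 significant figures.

320.5 nm

For Z = 2 the level energies scale as Z², so the effective Rydberg energy is 13.6 × 4 = 54.40 eV.
ΔE = 54.40 × (1/3² − 1/5²) = 54.40 × 0.07111 = 3.868 eV.
λ = hc/ΔE = 1240 / 3.868 = 320.5 nm.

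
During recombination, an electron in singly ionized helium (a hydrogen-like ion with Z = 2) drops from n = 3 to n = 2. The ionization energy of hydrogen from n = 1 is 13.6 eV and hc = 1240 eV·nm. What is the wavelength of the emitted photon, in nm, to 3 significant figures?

164 nm

For Z = 2 the level energies scale as Z², so the effective Rydberg energy is 13.6 × 4 = 54.40 eV.
ΔE = 54.40 × (1/2² − 1/3²) = 54.40 × 0.1389 = 7.556 eV.
λ = hc/ΔE = 1240 / 7.556 = 164 nm.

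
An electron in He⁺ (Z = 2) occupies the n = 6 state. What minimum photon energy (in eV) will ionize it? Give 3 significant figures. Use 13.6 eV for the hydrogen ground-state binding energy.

E_n = −13.6 Z²/n² = −54.40/n² eV for Z = 2.
E_6 = −54.40/36 = −1.51 eV, so ionization (to E = 0) requires 1.51 eV.

1.51 eV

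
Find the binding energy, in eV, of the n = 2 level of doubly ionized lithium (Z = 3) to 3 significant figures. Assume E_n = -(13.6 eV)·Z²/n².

E_n = −13.6 Z²/n² = −122.4/n² eV for Z = 3.
E_2 = −122.4/4 = −30.6 eV, so ionization (to E = 0) requires 30.6 eV.

30.6 eV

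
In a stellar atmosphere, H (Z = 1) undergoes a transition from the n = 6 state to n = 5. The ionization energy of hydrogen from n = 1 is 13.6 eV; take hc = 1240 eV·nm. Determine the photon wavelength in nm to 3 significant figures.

ΔE = 13.60 × (1/5² − 1/6²) = 13.60 × 0.01222 = 0.1662 eV.
λ = hc/ΔE = 1240 / 0.1662 = 7460 nm.

7460 nm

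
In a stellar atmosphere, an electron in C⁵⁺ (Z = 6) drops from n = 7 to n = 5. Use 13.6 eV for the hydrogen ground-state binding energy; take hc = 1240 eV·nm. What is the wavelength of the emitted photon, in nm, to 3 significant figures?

129 nm

For Z = 6 the level energies scale as Z², so the effective Rydberg energy is 13.6 × 36 = 489.6 eV.
ΔE = 489.6 × (1/5² − 1/7²) = 489.6 × 0.01959 = 9.592 eV.
λ = hc/ΔE = 1240 / 9.592 = 129 nm.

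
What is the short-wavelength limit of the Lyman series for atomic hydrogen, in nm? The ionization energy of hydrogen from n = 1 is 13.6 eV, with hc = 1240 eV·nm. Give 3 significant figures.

The Lyman series has lower level n_f = 1; the series limit corresponds to n_i → ∞.
ΔE_max = 13.6 × 1 / 1² = 13.60 eV.
λ_min = 1240 / 13.60 = 91.2 nm.

91.2 nm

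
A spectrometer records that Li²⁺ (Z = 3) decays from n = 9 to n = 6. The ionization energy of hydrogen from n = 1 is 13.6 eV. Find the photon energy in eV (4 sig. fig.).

The Bohr energies scale as Z², so for Z = 3: E_n = −122.4/n² eV.
E_9 = −122.4/81 = −1.511 eV and E_6 = −122.4/36 = −3.400 eV.
The photon energy is |E_9 − E_6| = 1.889 eV.

1.889 eV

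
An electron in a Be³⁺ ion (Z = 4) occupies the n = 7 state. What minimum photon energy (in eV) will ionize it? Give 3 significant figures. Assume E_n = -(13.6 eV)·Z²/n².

E_n = −13.6 Z²/n² = −217.6/n² eV for Z = 4.
E_7 = −217.6/49 = −4.44 eV, so ionization (to E = 0) requires 4.44 eV.

4.44 eV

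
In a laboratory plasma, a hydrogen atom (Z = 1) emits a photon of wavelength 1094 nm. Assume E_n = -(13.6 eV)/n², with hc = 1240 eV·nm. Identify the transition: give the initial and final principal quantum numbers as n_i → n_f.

n_i = 6, n_f = 3

The photon energy is ΔE = hc/λ = 1240 / 1094 = 1.133 eV.
With Z = 1, ΔE = 13.60 × (1/n_f² − 1/n_i²), so 1/n_f² − 1/n_i² = 0.08334.
Trying n_f = 3 gives 1/n_i² = 0.02777, i.e. n_i ≈ 6; this pair matches.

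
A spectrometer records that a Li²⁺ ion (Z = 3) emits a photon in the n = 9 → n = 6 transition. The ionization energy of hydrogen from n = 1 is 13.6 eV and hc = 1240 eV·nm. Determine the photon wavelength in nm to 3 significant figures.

656 nm

For Z = 3 the level energies scale as Z², so the effective Rydberg energy is 13.6 × 9 = 122.4 eV.
ΔE = 122.4 × (1/6² − 1/9²) = 122.4 × 0.01543 = 1.889 eV.
λ = hc/ΔE = 1240 / 1.889 = 656 nm.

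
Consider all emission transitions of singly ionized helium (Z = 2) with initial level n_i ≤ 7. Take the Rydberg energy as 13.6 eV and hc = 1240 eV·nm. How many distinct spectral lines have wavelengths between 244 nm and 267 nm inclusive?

1

Enumerate all n_i → n_f pairs with 1 ≤ n_f < n_i ≤ 7 and compute λ = 1240 / [13.6·4·(1/n_f² − 1/n_i²)].
Lines falling in [244, 267] nm: 7→3 (251.3 nm).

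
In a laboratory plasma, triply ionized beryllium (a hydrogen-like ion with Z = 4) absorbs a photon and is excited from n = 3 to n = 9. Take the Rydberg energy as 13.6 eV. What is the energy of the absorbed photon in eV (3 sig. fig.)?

The Bohr energies scale as Z², so for Z = 4: E_n = −217.6/n² eV.
E_9 = −217.6/81 = −2.686 eV and E_3 = −217.6/9 = −24.18 eV.
The photon energy is |E_9 − E_3| = 21.5 eV.

21.5 eV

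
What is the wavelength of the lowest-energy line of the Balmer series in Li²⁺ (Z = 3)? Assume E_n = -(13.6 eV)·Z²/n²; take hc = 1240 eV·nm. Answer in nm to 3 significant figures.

72.9 nm

The Balmer series terminates on n_f = 2; the first line has n_i = 2+1 = 3.
ΔE = 122.4 × (1/2² − 1/3²) = 17.00 eV.
λ = 1240 / 17.00 = 72.9 nm.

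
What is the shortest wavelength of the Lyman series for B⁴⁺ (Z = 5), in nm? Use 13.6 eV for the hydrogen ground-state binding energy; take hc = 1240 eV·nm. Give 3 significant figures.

The Lyman series has lower level n_f = 1; the series limit corresponds to n_i → ∞.
ΔE_max = 13.6 × 25 / 1² = 340.0 eV.
λ_min = 1240 / 340.0 = 3.65 nm.

3.65 nm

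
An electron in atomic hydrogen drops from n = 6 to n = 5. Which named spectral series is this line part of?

Pfund

The series is set by the lower level: n_f = 5 is the Pfund series.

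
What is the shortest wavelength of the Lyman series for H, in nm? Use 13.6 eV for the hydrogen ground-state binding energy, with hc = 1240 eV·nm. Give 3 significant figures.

91.2 nm

The Lyman series has lower level n_f = 1; the series limit corresponds to n_i → ∞.
ΔE_max = 13.6 × 1 / 1² = 13.60 eV.
λ_min = 1240 / 13.60 = 91.2 nm.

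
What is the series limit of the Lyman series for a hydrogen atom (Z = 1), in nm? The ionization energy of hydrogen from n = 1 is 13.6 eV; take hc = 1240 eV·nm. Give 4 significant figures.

The Lyman series has lower level n_f = 1; the series limit corresponds to n_i → ∞.
ΔE_max = 13.6 × 1 / 1² = 13.60 eV.
λ_min = 1240 / 13.60 = 91.18 nm.

91.18 nm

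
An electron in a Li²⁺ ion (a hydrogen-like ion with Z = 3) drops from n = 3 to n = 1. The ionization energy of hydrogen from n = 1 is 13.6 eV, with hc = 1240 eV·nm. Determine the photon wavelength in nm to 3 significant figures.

11.4 nm

For Z = 3 the level energies scale as Z², so the effective Rydberg energy is 13.6 × 9 = 122.4 eV.
ΔE = 122.4 × (1/1² − 1/3²) = 122.4 × 0.8889 = 108.8 eV.
λ = hc/ΔE = 1240 / 108.8 = 11.4 nm.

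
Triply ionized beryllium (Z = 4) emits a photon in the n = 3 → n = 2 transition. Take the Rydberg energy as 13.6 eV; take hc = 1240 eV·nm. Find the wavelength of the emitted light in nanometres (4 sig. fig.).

For Z = 4 the level energies scale as Z², so the effective Rydberg energy is 13.6 × 16 = 217.6 eV.
ΔE = 217.6 × (1/2² − 1/3²) = 217.6 × 0.1389 = 30.22 eV.
λ = hc/ΔE = 1240 / 30.22 = 41.03 nm.

41.03 nm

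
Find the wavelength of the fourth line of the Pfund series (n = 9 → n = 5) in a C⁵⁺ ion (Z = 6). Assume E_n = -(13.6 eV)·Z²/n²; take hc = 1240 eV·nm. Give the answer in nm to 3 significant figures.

91.6 nm

The Pfund series terminates on n_f = 5; the fourth line has n_i = 5+4 = 9.
ΔE = 489.6 × (1/5² − 1/9²) = 13.54 eV.
λ = 1240 / 13.54 = 91.6 nm.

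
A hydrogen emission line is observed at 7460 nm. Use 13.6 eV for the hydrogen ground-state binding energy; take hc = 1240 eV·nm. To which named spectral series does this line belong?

ΔE = 1240/7460 = 0.1662 eV.
This matches 13.6 × (1/5² − 1/6²), so n_f = 5: the Pfund series.

Pfund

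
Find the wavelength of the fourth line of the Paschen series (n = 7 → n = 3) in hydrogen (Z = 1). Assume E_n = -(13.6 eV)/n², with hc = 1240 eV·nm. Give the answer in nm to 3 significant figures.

1010 nm

The Paschen series terminates on n_f = 3; the fourth line has n_i = 3+4 = 7.
ΔE = 13.60 × (1/3² − 1/7²) = 1.234 eV.
λ = 1240 / 1.234 = 1010 nm.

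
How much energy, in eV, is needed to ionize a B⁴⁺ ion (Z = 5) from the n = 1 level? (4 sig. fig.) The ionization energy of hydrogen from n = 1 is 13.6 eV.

340.0 eV

E_n = −13.6 Z²/n² = −340.0/n² eV for Z = 5.
E_1 = −340.0/1 = −340.0 eV, so ionization (to E = 0) requires 340.0 eV.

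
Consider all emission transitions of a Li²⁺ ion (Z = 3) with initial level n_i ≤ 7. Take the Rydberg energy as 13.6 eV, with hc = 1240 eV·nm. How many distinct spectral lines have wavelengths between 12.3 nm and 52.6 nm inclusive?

Enumerate all n_i → n_f pairs with 1 ≤ n_f < n_i ≤ 7 and compute λ = 1240 / [13.6·9·(1/n_f² − 1/n_i²)].
Lines falling in [12.3, 52.6] nm: 2→1 (13.51 nm), 7→2 (44.12 nm), 6→2 (45.59 nm), 5→2 (48.24 nm).

4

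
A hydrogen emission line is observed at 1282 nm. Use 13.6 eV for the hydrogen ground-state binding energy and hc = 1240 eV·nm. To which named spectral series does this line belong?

ΔE = 1240/1282 = 0.9672 eV.
This matches 13.6 × (1/3² − 1/5²), so n_f = 3: the Paschen series.

Paschen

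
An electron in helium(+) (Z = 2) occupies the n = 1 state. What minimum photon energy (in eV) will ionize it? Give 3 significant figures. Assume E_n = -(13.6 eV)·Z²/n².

E_n = −13.6 Z²/n² = −54.40/n² eV for Z = 2.
E_1 = −54.40/1 = −54.4 eV, so ionization (to E = 0) requires 54.4 eV.

54.4 eV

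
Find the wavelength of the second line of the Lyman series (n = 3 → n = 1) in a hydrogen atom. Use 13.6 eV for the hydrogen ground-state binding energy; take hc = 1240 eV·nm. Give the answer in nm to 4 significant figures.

102.6 nm

The Lyman series terminates on n_f = 1; the second line has n_i = 1+2 = 3.
ΔE = 13.60 × (1/1² − 1/3²) = 12.09 eV.
λ = 1240 / 12.09 = 102.6 nm.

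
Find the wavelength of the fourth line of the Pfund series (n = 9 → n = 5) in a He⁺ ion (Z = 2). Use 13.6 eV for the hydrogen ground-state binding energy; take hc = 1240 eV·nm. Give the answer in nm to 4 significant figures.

824.3 nm

The Pfund series terminates on n_f = 5; the fourth line has n_i = 5+4 = 9.
ΔE = 54.40 × (1/5² − 1/9²) = 1.504 eV.
λ = 1240 / 1.504 = 824.3 nm.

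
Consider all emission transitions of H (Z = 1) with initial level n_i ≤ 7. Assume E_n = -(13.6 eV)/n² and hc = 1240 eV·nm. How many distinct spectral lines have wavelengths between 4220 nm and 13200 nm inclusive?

Enumerate all n_i → n_f pairs with 1 ≤ n_f < n_i ≤ 7 and compute λ = 1240 / [13.6·1·(1/n_f² − 1/n_i²)].
Lines falling in [4220, 13200] nm: 7→5 (4654 nm), 6→5 (7460 nm), 7→6 (12370 nm).

3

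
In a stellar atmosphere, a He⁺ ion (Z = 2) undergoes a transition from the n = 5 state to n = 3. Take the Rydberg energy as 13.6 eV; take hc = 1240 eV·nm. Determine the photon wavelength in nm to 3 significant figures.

321 nm

For Z = 2 the level energies scale as Z², so the effective Rydberg energy is 13.6 × 4 = 54.40 eV.
ΔE = 54.40 × (1/3² − 1/5²) = 54.40 × 0.07111 = 3.868 eV.
λ = hc/ΔE = 1240 / 3.868 = 321 nm.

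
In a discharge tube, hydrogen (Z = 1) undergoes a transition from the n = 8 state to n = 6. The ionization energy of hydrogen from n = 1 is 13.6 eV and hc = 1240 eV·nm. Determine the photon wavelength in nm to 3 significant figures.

ΔE = 13.60 × (1/6² − 1/8²) = 13.60 × 0.01215 = 0.1653 eV.
λ = hc/ΔE = 1240 / 0.1653 = 7500 nm.

7500 nm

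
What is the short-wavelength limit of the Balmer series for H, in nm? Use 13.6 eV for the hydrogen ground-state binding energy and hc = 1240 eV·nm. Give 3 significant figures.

The Balmer series has lower level n_f = 2; the series limit corresponds to n_i → ∞.
ΔE_max = 13.6 × 1 / 2² = 3.400 eV.
λ_min = 1240 / 3.400 = 365 nm.

365 nm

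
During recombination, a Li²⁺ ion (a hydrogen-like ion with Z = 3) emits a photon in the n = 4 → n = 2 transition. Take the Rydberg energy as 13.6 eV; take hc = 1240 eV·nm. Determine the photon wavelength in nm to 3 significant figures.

54.0 nm

For Z = 3 the level energies scale as Z², so the effective Rydberg energy is 13.6 × 9 = 122.4 eV.
ΔE = 122.4 × (1/2² − 1/4²) = 122.4 × 0.1875 = 22.95 eV.
λ = hc/ΔE = 1240 / 22.95 = 54.0 nm.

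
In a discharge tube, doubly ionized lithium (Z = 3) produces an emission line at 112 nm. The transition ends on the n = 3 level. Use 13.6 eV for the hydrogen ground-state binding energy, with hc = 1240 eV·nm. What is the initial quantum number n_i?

The photon energy is ΔE = hc/λ = 1240 / 112 = 11.07 eV.
With Z = 3, ΔE = 122.4 × (1/n_f² − 1/n_i²), so 1/n_f² − 1/n_i² = 0.09045.
With n_f = 3: 1/n_i² = 1/9 − 0.09045 = 0.02066, so n_i ≈ 6.96.

n_i = 7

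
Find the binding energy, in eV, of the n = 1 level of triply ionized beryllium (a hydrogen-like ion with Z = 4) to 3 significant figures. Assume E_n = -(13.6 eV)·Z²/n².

218 eV

E_n = −13.6 Z²/n² = −217.6/n² eV for Z = 4.
E_1 = −217.6/1 = −218 eV, so ionization (to E = 0) requires 218 eV.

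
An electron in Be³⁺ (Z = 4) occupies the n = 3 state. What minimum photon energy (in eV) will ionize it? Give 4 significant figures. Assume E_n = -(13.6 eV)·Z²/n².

E_n = −13.6 Z²/n² = −217.6/n² eV for Z = 4.
E_3 = −217.6/9 = −24.18 eV, so ionization (to E = 0) requires 24.18 eV.

24.18 eV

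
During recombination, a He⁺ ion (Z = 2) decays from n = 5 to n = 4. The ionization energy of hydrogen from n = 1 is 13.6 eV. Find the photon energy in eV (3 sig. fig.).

The Bohr energies scale as Z², so for Z = 2: E_n = −54.40/n² eV.
E_5 = −54.40/25 = −2.176 eV and E_4 = −54.40/16 = −3.400 eV.
The photon energy is |E_5 − E_4| = 1.22 eV.

1.22 eV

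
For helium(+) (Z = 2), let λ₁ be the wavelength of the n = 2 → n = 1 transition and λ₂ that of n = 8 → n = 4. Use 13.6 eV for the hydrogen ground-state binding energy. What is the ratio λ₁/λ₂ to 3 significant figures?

λ ∝ 1/ΔE ∝ 1/(1/n_f² − 1/n_i²), and the Z² and hc factors cancel in the ratio.
λ₁/λ₂ = (1/4² − 1/8²)/(1/1² − 1/2²) = 0.04688/0.7500 = 0.0625.

0.0625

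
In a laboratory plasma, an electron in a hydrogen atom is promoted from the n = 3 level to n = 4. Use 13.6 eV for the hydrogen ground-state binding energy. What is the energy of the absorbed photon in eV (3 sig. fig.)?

0.661 eV

E_4 = −13.60/16 = −0.8500 eV and E_3 = −13.60/9 = −1.511 eV.
The photon energy is |E_4 − E_3| = 0.661 eV.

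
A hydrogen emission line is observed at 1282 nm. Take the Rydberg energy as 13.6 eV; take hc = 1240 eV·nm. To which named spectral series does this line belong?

ΔE = 1240/1282 = 0.9672 eV.
This matches 13.6 × (1/3² − 1/5²), so n_f = 3: the Paschen series.

Paschen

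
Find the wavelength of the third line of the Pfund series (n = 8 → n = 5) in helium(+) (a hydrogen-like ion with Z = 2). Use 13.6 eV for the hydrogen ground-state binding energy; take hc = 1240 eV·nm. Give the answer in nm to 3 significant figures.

The Pfund series terminates on n_f = 5; the third line has n_i = 5+3 = 8.
ΔE = 54.40 × (1/5² − 1/8²) = 1.326 eV.
λ = 1240 / 1.326 = 935 nm.

935 nm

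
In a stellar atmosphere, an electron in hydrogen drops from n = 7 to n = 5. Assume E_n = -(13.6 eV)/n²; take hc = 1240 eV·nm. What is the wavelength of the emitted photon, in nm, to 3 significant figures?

ΔE = 13.60 × (1/5² − 1/7²) = 13.60 × 0.01959 = 0.2664 eV.
λ = hc/ΔE = 1240 / 0.2664 = 4650 nm.
This line belongs to the Pfund series.

4650 nm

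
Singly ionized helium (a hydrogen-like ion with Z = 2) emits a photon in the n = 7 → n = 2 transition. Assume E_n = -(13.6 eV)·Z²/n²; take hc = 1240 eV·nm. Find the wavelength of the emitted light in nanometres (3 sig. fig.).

99.3 nm

For Z = 2 the level energies scale as Z², so the effective Rydberg energy is 13.6 × 4 = 54.40 eV.
ΔE = 54.40 × (1/2² − 1/7²) = 54.40 × 0.2296 = 12.49 eV.
λ = hc/ΔE = 1240 / 12.49 = 99.3 nm.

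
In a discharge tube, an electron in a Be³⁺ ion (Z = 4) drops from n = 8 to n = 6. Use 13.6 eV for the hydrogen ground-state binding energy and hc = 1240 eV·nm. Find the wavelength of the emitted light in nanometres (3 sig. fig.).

469 nm

For Z = 4 the level energies scale as Z², so the effective Rydberg energy is 13.6 × 16 = 217.6 eV.
ΔE = 217.6 × (1/6² − 1/8²) = 217.6 × 0.01215 = 2.644 eV.
λ = hc/ΔE = 1240 / 2.644 = 469 nm.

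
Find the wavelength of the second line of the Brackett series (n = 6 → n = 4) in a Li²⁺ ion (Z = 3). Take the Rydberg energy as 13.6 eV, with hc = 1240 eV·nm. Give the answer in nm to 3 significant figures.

The Brackett series terminates on n_f = 4; the second line has n_i = 4+2 = 6.
ΔE = 122.4 × (1/4² − 1/6²) = 4.250 eV.
λ = 1240 / 4.250 = 292 nm.

292 nm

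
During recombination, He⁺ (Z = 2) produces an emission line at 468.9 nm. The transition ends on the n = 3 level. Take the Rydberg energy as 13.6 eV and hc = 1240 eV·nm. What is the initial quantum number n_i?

The photon energy is ΔE = hc/λ = 1240 / 468.9 = 2.644 eV.
With Z = 2, ΔE = 54.40 × (1/n_f² − 1/n_i²), so 1/n_f² − 1/n_i² = 0.04861.
With n_f = 3: 1/n_i² = 1/9 − 0.04861 = 0.06250, so n_i ≈ 4.00.

n_i = 4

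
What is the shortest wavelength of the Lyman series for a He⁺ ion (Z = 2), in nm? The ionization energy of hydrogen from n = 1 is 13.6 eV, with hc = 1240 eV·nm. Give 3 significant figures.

22.8 nm

The Lyman series has lower level n_f = 1; the series limit corresponds to n_i → ∞.
ΔE_max = 13.6 × 4 / 1² = 54.40 eV.
λ_min = 1240 / 54.40 = 22.8 nm.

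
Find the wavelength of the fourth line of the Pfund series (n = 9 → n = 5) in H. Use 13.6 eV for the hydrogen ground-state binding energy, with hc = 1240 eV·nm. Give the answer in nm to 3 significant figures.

3300 nm

The Pfund series terminates on n_f = 5; the fourth line has n_i = 5+4 = 9.
ΔE = 13.60 × (1/5² − 1/9²) = 0.3761 eV.
λ = 1240 / 0.3761 = 3300 nm.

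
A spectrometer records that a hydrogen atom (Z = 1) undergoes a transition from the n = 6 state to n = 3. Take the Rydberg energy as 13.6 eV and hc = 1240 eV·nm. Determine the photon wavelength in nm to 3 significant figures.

ΔE = 13.60 × (1/3² − 1/6²) = 13.60 × 0.08333 = 1.133 eV.
λ = hc/ΔE = 1240 / 1.133 = 1090 nm.

1090 nm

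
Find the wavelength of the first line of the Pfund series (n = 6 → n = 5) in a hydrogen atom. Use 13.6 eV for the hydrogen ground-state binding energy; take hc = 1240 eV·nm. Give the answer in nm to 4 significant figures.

The Pfund series terminates on n_f = 5; the first line has n_i = 5+1 = 6.
ΔE = 13.60 × (1/5² − 1/6²) = 0.1662 eV.
λ = 1240 / 0.1662 = 7460 nm.

7460 nm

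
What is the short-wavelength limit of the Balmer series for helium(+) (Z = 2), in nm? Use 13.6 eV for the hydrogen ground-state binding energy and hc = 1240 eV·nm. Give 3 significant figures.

91.2 nm

The Balmer series has lower level n_f = 2; the series limit corresponds to n_i → ∞.
ΔE_max = 13.6 × 4 / 2² = 13.60 eV.
λ_min = 1240 / 13.60 = 91.2 nm.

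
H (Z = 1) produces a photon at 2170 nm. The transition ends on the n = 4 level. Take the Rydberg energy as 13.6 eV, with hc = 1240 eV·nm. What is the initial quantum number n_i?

The photon energy is ΔE = hc/λ = 1240 / 2170 = 0.5714 eV.
With Z = 1, ΔE = 13.60 × (1/n_f² − 1/n_i²), so 1/n_f² − 1/n_i² = 0.04202.
With n_f = 4: 1/n_i² = 1/16 − 0.04202 = 0.02048, so n_i ≈ 6.99.

n_i = 7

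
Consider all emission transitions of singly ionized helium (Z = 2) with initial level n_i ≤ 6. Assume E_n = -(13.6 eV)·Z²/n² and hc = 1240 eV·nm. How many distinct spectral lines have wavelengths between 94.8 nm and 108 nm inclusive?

1

Enumerate all n_i → n_f pairs with 1 ≤ n_f < n_i ≤ 6 and compute λ = 1240 / [13.6·4·(1/n_f² − 1/n_i²)].
Lines falling in [94.8, 108] nm: 6→2 (102.6 nm).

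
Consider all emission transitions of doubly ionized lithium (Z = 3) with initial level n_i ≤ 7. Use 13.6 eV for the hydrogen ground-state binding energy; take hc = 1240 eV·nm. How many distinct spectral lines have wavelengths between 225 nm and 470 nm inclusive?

Enumerate all n_i → n_f pairs with 1 ≤ n_f < n_i ≤ 7 and compute λ = 1240 / [13.6·9·(1/n_f² − 1/n_i²)].
Lines falling in [225, 470] nm: 7→4 (240.7 nm), 6→4 (291.8 nm), 5→4 (450.3 nm).

3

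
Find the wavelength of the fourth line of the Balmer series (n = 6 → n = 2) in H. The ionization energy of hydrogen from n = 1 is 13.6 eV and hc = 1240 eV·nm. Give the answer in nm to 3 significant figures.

The Balmer series terminates on n_f = 2; the fourth line has n_i = 2+4 = 6.
ΔE = 13.60 × (1/2² − 1/6²) = 3.022 eV.
λ = 1240 / 3.022 = 410 nm.

410 nm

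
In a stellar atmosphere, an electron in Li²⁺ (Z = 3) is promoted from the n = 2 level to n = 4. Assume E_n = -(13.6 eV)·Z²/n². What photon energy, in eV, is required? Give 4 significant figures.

The Bohr energies scale as Z², so for Z = 3: E_n = −122.4/n² eV.
E_4 = −122.4/16 = −7.650 eV and E_2 = −122.4/4 = −30.60 eV.
The photon energy is |E_4 − E_2| = 22.95 eV.

22.95 eV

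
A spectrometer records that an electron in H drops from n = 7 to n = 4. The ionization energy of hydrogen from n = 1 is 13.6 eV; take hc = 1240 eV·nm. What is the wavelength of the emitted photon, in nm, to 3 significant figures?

2170 nm

ΔE = 13.60 × (1/4² − 1/7²) = 13.60 × 0.04209 = 0.5724 eV.
λ = hc/ΔE = 1240 / 0.5724 = 2170 nm.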